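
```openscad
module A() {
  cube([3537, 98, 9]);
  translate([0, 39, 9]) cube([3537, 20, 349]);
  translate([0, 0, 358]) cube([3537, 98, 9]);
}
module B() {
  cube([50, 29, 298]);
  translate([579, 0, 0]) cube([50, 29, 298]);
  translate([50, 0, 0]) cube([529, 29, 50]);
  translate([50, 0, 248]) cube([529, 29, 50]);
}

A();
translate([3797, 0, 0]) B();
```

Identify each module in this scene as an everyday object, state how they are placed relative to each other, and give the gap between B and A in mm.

A is an I-beam. B is a picture frame. The picture frame is on the floor beside the I-beam on its +x side. The gap between the picture frame and the I-beam is 260 mm.

The picture frame's nearest face is 260 mm from the I-beam's +x face.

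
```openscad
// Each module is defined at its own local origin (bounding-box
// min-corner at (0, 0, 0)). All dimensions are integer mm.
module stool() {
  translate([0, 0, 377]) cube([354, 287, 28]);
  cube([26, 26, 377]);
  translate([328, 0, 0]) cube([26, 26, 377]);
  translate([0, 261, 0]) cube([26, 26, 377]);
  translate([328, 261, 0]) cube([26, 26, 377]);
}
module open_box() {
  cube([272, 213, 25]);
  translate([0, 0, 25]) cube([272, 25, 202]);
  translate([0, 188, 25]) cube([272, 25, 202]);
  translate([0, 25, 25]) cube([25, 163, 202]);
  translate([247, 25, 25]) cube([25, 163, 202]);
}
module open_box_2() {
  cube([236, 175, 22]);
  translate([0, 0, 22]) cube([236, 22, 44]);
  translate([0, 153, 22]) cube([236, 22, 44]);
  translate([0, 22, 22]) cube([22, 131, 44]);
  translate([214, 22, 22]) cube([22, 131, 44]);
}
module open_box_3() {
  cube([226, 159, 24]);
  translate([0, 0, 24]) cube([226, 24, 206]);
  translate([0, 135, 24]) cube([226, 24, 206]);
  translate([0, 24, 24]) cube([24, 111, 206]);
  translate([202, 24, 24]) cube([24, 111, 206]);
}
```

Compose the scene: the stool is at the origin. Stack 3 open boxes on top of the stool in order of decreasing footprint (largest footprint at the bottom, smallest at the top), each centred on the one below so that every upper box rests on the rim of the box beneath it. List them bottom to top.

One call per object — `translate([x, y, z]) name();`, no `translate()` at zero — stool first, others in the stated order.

stool();
translate([41, 37, 405]) open_box();
translate([59, 56, 632]) open_box_2();
translate([64, 64, 698]) open_box_3();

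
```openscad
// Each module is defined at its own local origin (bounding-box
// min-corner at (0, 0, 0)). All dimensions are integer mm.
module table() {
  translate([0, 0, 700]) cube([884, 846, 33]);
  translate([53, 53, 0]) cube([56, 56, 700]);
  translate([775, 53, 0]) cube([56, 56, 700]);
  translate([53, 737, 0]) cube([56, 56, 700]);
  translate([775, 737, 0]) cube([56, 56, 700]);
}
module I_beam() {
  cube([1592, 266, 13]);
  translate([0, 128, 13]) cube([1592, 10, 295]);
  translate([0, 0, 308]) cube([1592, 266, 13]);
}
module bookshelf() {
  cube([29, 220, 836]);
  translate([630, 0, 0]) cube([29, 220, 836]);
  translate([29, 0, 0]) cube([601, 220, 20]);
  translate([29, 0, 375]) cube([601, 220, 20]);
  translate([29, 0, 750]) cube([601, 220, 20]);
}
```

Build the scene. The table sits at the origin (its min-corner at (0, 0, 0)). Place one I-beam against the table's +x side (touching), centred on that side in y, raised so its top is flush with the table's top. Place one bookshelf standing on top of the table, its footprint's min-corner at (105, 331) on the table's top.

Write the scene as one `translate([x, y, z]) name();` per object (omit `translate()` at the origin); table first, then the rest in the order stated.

table();
translate([884, 290, 412]) I_beam();
translate([105, 331, 733]) bookshelf();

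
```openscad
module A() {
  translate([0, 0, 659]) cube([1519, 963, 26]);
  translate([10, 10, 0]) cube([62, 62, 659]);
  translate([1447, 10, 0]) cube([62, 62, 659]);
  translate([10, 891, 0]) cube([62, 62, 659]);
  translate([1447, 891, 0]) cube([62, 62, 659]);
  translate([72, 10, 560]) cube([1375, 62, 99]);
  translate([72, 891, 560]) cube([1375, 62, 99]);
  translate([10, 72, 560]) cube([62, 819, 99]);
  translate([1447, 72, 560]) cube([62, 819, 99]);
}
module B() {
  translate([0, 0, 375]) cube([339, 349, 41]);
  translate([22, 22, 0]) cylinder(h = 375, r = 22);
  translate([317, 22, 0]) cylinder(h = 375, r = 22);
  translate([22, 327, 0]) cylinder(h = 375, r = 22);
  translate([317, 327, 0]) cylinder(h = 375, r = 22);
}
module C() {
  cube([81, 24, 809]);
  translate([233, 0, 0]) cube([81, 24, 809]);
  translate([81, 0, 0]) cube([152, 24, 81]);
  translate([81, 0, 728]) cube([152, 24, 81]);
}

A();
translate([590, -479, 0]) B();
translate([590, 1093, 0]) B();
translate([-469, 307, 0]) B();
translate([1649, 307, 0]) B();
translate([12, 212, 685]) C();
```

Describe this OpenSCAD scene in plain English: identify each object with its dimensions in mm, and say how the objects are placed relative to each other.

A is a table: top 1519 mm (x) × 963 mm (y), 26 mm thick, upper face at z = 685 mm, on four 62×62 mm square legs, each inset 10 mm from the nearest pair of top edges, running from z = 0 to the bottom of the top. Four apron rails, 62 mm thick and 99 mm tall, run between adjacent legs with their top edges flush with the underside of the top and their outer faces flush with the legs' outer faces.

B is a simple wooden stool: a rectangular seat 339 mm (x) by 349 mm (y), 41 mm thick, top face at z = 416 mm, on four round legs, each 44 mm in diameter. The legs rest on z = 0, each leg's axis is inset half a diameter from the nearest pair of seat edges (so the leg's bounding box is flush with the corner).

C is a picture frame with a 152×647 mm rectangular opening (x by z) and a uniform 81 mm border on every side. Frame depth is 24 mm along y. It is built from two vertical stiles running the full outside height and two horizontal rails spanning the gap between the stiles.

Four stools sit around the table at the −y, +y, −x, +x sides. The picture frame is on top of the table.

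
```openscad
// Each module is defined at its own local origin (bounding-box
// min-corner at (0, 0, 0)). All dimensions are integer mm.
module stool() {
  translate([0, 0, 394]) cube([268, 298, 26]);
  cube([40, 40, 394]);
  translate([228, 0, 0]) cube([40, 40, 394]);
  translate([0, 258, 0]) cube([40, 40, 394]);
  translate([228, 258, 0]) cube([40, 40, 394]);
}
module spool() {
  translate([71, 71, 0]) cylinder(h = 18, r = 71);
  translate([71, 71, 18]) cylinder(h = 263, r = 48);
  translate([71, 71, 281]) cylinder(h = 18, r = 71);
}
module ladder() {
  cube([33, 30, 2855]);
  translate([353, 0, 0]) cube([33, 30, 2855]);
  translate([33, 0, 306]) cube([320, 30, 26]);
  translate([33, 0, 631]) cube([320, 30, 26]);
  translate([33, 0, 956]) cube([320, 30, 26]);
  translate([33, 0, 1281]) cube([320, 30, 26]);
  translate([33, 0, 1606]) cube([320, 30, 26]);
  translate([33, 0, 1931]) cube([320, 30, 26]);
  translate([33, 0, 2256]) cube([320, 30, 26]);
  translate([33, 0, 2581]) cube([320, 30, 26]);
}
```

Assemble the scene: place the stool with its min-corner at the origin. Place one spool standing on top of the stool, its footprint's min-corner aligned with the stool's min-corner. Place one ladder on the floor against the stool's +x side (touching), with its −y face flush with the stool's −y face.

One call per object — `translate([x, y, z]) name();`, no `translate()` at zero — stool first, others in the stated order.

stool();
translate([0, 0, 420]) spool();
translate([268, 0, 0]) ladder();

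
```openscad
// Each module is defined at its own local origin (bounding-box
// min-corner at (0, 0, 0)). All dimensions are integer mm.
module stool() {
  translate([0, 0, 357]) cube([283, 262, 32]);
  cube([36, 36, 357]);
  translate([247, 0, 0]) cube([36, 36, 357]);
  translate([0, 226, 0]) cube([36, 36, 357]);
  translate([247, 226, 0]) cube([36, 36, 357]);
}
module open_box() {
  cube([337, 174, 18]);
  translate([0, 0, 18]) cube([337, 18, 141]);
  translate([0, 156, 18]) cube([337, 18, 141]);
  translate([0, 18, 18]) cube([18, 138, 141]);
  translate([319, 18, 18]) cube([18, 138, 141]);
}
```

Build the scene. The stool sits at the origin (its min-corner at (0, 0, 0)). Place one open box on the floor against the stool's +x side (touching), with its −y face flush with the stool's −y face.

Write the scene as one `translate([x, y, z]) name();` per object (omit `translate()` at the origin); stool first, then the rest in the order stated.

stool();
translate([283, 0, 0]) open_box();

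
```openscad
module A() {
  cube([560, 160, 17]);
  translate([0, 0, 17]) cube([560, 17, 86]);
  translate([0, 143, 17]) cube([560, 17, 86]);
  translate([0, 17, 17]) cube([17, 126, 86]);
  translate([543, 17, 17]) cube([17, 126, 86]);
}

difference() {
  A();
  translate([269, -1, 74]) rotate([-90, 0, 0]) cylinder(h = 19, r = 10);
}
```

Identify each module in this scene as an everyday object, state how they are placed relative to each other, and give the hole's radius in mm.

A is an open box. The open box has a circular hole through its front wall. The hole's radius is 10 mm.

The subtracted cylinder has r = 10 mm.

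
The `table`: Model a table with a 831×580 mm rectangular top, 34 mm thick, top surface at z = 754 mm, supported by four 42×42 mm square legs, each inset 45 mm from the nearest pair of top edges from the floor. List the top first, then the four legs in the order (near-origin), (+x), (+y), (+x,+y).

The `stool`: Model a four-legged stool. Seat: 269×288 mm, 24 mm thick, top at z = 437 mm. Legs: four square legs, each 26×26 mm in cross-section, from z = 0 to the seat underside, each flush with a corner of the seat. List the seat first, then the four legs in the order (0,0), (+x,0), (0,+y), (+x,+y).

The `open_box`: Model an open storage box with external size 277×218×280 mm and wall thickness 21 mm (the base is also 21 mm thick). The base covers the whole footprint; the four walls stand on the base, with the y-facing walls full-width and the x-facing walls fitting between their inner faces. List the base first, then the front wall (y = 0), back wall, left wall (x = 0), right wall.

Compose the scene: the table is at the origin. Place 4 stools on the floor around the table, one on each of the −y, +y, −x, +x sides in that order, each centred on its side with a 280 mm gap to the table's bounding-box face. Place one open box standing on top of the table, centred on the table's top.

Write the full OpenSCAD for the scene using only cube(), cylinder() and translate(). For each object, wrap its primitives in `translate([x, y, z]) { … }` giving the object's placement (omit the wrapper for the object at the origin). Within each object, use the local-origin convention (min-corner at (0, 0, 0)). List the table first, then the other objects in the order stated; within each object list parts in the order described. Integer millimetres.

translate([0, 0, 720]) cube([831, 580, 34]);
translate([45, 45, 0]) cube([42, 42, 720]);
translate([744, 45, 0]) cube([42, 42, 720]);
translate([45, 493, 0]) cube([42, 42, 720]);
translate([744, 493, 0]) cube([42, 42, 720]);
translate([281, -568, 0]) {
  translate([0, 0, 413]) cube([269, 288, 24]);
  cube([26, 26, 413]);
  translate([243, 0, 0]) cube([26, 26, 413]);
  translate([0, 262, 0]) cube([26, 26, 413]);
  translate([243, 262, 0]) cube([26, 26, 413]);
}
translate([281, 860, 0]) {
  translate([0, 0, 413]) cube([269, 288, 24]);
  cube([26, 26, 413]);
  translate([243, 0, 0]) cube([26, 26, 413]);
  translate([0, 262, 0]) cube([26, 26, 413]);
  translate([243, 262, 0]) cube([26, 26, 413]);
}
translate([-549, 146, 0]) {
  translate([0, 0, 413]) cube([269, 288, 24]);
  cube([26, 26, 413]);
  translate([243, 0, 0]) cube([26, 26, 413]);
  translate([0, 262, 0]) cube([26, 26, 413]);
  translate([243, 262, 0]) cube([26, 26, 413]);
}
translate([1111, 146, 0]) {
  translate([0, 0, 413]) cube([269, 288, 24]);
  cube([26, 26, 413]);
  translate([243, 0, 0]) cube([26, 26, 413]);
  translate([0, 262, 0]) cube([26, 26, 413]);
  translate([243, 262, 0]) cube([26, 26, 413]);
}
translate([277, 181, 754]) {
  cube([277, 218, 21]);
  translate([0, 0, 21]) cube([277, 21, 259]);
  translate([0, 197, 21]) cube([277, 21, 259]);
  translate([0, 21, 21]) cube([21, 176, 259]);
  translate([256, 21, 21]) cube([21, 176, 259]);
}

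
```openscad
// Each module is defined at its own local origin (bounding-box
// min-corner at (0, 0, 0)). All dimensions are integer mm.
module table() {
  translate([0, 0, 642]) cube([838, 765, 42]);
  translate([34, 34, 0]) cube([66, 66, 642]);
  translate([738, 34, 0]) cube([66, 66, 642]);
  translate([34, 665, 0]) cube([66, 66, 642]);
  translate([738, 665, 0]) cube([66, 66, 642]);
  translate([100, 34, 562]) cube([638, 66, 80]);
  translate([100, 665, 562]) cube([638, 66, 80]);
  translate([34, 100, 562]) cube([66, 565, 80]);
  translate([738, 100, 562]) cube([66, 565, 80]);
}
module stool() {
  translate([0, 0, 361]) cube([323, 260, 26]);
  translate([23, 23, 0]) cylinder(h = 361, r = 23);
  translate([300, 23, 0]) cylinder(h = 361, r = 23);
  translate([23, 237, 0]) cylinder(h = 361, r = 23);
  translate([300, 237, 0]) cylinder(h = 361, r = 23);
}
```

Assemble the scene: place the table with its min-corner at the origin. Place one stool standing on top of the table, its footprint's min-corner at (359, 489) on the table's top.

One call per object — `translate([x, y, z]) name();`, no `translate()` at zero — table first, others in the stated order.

table();
translate([359, 489, 684]) stool();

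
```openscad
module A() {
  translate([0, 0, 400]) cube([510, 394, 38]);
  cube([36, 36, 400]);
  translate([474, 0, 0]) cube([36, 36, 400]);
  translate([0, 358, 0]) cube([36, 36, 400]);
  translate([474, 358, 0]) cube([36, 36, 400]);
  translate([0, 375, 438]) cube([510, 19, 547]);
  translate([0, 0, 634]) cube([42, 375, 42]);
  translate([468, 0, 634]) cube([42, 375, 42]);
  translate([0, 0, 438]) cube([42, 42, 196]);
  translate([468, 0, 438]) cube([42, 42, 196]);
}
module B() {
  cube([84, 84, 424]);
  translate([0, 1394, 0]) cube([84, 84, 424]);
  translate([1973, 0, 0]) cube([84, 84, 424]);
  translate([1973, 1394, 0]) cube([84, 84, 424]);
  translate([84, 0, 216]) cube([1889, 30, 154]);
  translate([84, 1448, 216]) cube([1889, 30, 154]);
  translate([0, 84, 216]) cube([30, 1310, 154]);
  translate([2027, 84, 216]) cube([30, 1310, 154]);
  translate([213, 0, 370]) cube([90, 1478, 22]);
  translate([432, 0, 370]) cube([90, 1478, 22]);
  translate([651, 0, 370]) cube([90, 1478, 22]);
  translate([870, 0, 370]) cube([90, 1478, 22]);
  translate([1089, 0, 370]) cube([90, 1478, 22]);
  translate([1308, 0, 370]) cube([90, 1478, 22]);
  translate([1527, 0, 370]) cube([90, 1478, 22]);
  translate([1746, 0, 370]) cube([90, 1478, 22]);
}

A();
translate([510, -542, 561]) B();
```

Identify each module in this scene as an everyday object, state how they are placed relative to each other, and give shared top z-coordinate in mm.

A is a chair. B is a bed frame. The bed frame is beside the chair with their tops flush at z = 985. The shared top z-coordinate is 985 mm.

Both tops at z = 985 mm.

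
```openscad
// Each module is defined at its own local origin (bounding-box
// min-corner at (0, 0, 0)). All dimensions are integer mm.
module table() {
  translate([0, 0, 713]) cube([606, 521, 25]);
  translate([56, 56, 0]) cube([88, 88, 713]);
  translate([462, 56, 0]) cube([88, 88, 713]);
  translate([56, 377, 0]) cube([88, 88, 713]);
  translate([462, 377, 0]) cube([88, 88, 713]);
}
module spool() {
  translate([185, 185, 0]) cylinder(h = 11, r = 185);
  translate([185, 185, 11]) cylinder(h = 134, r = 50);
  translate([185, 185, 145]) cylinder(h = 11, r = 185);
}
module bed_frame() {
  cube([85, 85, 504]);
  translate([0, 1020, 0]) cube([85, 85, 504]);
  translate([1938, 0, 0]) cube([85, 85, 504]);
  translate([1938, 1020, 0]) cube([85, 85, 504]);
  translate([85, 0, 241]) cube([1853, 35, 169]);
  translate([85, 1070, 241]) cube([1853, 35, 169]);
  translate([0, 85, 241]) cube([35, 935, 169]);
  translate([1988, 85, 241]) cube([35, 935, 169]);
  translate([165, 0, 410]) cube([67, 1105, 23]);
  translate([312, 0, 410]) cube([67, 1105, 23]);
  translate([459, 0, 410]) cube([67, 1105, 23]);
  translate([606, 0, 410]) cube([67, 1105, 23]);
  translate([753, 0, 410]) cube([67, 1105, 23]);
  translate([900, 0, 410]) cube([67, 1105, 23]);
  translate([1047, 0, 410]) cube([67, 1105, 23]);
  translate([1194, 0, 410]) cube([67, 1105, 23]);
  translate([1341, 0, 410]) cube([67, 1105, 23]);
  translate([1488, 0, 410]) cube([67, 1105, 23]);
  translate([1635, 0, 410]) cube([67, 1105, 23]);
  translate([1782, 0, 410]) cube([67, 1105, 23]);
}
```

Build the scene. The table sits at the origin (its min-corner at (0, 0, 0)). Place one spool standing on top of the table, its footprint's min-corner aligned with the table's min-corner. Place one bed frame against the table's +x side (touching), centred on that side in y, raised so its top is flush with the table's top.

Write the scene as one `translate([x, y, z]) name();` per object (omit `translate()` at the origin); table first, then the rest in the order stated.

table();
translate([0, 0, 738]) spool();
translate([606, -292, 234]) bed_frame();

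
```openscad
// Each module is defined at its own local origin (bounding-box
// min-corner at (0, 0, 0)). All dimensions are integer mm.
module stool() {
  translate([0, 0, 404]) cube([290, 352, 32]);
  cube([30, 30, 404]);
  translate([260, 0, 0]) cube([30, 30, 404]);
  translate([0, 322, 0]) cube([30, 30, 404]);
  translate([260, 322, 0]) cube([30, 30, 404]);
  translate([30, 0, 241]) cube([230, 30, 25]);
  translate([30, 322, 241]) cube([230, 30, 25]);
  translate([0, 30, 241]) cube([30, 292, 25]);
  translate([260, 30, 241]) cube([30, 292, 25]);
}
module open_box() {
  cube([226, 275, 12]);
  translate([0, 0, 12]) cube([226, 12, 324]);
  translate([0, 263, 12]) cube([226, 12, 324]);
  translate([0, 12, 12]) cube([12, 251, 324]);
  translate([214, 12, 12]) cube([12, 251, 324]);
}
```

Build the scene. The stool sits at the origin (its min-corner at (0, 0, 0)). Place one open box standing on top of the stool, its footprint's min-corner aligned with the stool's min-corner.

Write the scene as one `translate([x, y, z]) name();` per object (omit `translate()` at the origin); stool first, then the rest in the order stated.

stool();
translate([0, 0, 436]) open_box();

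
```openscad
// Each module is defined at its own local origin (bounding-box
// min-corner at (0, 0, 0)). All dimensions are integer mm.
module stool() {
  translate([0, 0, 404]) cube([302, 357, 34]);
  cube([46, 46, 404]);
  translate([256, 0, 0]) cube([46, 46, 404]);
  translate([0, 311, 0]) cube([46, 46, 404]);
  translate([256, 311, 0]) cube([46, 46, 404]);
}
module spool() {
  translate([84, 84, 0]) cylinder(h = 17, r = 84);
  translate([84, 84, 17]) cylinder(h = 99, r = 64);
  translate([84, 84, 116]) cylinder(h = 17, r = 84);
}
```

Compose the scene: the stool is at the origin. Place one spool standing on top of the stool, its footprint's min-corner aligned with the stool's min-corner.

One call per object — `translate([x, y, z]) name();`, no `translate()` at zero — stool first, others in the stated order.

stool();
translate([0, 0, 438]) spool();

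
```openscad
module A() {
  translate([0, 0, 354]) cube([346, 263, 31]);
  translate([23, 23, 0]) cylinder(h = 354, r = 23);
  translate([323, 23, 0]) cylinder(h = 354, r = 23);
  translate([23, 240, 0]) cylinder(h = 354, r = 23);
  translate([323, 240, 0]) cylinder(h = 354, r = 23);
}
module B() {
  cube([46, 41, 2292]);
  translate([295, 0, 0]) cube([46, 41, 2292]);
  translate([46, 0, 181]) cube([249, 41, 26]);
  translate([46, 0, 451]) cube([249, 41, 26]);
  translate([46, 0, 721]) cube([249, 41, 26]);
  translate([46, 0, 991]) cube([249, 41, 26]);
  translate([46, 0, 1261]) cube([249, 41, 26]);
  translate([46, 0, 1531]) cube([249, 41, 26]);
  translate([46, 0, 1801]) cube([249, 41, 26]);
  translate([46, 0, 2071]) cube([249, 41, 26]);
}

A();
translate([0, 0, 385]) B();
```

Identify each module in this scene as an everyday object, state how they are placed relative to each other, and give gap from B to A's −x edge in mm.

A is a stool. B is a ladder. The ladder is on top of the stool. The gap from the ladder to the stool's −x edge is 0 mm.

The ladder's min-x is at 0; the stool's min-x is 0; gap = 0 mm.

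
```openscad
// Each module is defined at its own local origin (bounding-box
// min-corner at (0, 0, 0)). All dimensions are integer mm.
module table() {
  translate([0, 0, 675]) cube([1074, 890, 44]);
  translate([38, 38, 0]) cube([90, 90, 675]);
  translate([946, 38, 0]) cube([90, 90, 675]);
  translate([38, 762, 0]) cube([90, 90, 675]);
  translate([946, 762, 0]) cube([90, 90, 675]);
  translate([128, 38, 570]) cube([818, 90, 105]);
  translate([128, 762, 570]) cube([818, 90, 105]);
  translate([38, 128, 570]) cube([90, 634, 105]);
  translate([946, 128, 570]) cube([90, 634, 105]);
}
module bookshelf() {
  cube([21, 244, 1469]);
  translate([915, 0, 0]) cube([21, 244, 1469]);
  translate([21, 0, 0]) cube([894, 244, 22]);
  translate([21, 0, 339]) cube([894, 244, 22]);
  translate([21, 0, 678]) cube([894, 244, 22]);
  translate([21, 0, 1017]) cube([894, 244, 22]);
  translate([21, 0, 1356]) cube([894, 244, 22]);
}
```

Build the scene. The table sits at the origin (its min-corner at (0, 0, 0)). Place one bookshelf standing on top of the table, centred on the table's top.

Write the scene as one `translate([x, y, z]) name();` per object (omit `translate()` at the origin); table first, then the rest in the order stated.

table();
translate([69, 323, 719]) bookshelf();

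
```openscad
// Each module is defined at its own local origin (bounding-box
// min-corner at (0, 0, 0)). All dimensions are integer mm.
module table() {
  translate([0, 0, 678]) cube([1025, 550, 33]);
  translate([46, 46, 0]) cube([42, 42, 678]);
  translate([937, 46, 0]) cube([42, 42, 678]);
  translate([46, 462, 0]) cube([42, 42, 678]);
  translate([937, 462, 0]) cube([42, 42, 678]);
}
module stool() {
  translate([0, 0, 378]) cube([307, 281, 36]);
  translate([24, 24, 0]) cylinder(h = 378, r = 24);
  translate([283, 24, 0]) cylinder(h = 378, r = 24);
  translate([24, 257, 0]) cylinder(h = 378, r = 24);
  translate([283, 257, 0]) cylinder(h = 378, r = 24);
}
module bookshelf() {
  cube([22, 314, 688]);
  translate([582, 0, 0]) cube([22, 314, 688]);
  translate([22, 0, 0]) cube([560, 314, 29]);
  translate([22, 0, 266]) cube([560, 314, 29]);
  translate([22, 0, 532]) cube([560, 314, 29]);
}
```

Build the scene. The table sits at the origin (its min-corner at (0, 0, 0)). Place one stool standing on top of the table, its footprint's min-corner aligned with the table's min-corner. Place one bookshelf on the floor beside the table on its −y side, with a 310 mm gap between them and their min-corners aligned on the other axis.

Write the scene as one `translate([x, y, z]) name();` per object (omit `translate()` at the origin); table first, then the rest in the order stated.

table();
translate([0, 0, 711]) stool();
translate([0, -624, 0]) bookshelf();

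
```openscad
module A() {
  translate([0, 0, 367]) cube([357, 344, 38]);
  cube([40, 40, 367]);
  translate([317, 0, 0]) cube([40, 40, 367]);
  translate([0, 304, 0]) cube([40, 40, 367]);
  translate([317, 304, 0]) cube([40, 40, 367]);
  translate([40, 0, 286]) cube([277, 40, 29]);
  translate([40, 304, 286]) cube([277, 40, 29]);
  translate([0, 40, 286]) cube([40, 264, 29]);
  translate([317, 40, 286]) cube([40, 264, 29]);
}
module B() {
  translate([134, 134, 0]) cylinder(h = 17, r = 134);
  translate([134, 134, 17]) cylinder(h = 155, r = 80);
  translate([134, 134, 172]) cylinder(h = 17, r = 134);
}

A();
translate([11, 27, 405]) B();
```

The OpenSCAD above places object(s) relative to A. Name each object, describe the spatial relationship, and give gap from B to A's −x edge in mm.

A is a stool. B is a spool. The spool is on top of the stool. The gap from the spool to the stool's −x edge is 11 mm.

The spool's min-x is at 11; the stool's min-x is 0; gap = 11 mm.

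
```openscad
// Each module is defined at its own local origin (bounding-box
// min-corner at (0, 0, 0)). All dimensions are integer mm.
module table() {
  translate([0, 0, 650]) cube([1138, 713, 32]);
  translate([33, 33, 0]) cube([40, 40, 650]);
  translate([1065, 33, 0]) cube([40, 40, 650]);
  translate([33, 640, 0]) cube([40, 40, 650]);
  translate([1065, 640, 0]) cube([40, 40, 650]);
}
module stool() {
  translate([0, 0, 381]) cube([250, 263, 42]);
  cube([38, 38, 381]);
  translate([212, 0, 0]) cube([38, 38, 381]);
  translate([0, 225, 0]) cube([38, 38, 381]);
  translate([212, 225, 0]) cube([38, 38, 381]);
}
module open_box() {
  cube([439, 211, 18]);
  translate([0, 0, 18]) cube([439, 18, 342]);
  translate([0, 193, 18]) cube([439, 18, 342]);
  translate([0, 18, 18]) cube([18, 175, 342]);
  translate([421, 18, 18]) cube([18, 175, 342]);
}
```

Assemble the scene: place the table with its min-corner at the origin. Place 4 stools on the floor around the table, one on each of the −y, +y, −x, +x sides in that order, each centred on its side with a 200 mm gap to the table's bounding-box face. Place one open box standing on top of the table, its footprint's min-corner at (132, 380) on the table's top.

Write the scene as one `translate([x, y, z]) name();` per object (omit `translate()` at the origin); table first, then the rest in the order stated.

table();
translate([444, -463, 0]) stool();
translate([444, 913, 0]) stool();
translate([-450, 225, 0]) stool();
translate([1338, 225, 0]) stool();
translate([132, 380, 682]) open_box();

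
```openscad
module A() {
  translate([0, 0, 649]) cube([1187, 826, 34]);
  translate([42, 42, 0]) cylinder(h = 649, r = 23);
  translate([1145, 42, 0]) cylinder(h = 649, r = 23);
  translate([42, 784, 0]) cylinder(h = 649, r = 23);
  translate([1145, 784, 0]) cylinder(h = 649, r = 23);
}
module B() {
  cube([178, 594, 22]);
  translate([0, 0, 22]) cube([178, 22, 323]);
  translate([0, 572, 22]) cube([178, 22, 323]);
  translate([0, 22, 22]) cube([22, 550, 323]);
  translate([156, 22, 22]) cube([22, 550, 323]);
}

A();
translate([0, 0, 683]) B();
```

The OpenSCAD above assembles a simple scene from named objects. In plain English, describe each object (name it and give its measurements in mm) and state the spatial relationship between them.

A is a rectangular dining table. The top is 1187×826×34 mm with its upper surface at z = 683 mm. It stands on four round legs of 46 mm diameter, each leg's bounding box inset 19 mm from the nearest pair of top edges, running from the floor to the underside of the top.

B is an open storage box with external size 178×594×345 mm and wall thickness 22 mm (the base is also 22 mm thick). The base covers the whole footprint; the four walls stand on the base, with the y-facing walls full-width and the x-facing walls fitting between their inner faces.

The open box is on top of the table.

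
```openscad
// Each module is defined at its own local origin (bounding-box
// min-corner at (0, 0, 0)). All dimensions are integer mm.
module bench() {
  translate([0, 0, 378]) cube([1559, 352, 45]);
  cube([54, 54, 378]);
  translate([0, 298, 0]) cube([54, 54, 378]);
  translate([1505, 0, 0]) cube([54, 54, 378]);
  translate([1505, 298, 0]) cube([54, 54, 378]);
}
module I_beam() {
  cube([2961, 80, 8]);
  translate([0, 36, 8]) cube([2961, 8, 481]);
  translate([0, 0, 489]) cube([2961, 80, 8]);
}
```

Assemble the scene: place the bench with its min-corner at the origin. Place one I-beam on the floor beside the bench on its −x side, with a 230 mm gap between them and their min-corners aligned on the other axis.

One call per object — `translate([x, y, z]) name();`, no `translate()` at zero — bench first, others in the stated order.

bench();
translate([-3191, 0, 0]) I_beam();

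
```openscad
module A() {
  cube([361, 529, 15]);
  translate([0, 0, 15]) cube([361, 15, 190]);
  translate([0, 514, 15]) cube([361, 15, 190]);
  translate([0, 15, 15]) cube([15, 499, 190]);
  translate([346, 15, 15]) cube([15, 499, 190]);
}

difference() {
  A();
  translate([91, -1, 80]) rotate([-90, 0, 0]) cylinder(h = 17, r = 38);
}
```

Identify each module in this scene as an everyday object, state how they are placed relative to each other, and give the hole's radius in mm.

The subtracted cylinder has r = 38 mm.

A is an open box. The open box has a circular hole through its front wall. The hole's radius is 38 mm.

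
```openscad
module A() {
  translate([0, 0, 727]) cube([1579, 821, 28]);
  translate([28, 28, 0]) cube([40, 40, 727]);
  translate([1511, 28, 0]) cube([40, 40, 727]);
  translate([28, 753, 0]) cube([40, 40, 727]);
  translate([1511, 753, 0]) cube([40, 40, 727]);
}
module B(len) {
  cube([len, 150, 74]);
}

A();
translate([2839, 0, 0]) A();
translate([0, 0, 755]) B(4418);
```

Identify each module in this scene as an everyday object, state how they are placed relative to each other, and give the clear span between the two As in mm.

Second table starts at x = 2839; first ends at x = 1579; clear span = 2839 − 1579 = 1260 mm.

A is a table. B is a beam. A beam spans the tops of two tables. The clear span between the two tables is 1260 mm.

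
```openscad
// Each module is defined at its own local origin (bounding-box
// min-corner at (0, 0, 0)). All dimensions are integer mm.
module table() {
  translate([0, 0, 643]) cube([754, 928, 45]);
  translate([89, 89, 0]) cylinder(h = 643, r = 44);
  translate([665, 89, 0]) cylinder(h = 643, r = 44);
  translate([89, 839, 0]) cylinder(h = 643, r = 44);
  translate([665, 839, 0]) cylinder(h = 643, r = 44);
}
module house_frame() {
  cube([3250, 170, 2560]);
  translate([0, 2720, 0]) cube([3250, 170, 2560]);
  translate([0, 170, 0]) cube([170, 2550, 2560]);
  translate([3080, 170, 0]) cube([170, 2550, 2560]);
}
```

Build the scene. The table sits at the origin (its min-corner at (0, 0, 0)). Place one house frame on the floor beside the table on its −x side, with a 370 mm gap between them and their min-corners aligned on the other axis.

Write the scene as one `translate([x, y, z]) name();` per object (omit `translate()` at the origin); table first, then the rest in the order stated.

table();
translate([-3620, 0, 0]) house_frame();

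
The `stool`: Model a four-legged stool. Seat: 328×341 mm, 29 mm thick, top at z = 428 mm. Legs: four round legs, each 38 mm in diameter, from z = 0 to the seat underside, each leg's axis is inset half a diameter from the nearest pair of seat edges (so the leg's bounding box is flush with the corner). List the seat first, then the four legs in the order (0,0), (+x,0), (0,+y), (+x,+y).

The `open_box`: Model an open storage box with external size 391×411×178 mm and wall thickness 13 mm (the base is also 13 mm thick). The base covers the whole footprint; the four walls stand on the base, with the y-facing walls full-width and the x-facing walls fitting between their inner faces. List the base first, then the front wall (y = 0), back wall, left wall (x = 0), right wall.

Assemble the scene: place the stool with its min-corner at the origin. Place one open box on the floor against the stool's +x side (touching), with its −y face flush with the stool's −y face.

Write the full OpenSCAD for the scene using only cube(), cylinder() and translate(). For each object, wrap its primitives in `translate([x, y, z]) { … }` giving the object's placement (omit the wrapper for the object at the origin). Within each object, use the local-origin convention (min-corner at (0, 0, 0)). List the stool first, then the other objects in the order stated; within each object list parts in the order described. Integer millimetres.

translate([0, 0, 399]) cube([328, 341, 29]);
translate([19, 19, 0]) cylinder(h = 399, r = 19);
translate([309, 19, 0]) cylinder(h = 399, r = 19);
translate([19, 322, 0]) cylinder(h = 399, r = 19);
translate([309, 322, 0]) cylinder(h = 399, r = 19);
translate([328, 0, 0]) {
  cube([391, 411, 13]);
  translate([0, 0, 13]) cube([391, 13, 165]);
  translate([0, 398, 13]) cube([391, 13, 165]);
  translate([0, 13, 13]) cube([13, 385, 165]);
  translate([378, 13, 13]) cube([13, 385, 165]);
}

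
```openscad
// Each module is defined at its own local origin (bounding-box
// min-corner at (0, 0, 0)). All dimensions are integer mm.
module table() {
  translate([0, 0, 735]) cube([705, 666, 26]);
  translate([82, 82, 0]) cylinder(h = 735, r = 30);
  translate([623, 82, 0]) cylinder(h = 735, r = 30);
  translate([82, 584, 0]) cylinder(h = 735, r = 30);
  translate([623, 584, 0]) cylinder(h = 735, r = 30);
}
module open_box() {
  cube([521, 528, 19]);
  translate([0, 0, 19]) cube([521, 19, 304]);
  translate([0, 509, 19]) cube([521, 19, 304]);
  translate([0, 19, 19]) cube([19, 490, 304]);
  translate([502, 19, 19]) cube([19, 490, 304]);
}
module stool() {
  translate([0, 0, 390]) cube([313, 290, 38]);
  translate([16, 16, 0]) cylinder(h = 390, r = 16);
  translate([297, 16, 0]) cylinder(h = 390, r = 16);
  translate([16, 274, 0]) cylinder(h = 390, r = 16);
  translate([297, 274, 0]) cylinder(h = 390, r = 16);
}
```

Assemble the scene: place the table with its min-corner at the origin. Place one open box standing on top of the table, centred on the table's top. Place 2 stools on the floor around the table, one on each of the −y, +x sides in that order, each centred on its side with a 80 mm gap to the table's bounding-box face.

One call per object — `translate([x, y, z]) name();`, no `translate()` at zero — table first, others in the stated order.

table();
translate([92, 69, 761]) open_box();
translate([196, -370, 0]) stool();
translate([785, 188, 0]) stool();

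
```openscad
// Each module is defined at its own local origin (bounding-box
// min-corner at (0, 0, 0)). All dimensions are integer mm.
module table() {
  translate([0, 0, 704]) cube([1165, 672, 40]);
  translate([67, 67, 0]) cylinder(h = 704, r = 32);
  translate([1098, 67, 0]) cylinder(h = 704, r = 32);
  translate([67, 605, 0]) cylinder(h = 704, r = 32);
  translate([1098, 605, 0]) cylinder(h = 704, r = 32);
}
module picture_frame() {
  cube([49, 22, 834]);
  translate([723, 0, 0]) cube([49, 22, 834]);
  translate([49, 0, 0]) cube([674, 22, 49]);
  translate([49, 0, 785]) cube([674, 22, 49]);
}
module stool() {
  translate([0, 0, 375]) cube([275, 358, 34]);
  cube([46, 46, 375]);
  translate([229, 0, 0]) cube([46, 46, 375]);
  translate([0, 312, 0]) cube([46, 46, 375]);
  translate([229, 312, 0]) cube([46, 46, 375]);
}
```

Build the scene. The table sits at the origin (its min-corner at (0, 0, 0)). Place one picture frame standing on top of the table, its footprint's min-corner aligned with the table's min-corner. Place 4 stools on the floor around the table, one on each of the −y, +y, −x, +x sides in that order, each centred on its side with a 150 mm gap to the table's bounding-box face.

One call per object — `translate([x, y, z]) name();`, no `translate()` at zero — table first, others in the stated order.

table();
translate([0, 0, 744]) picture_frame();
translate([445, -508, 0]) stool();
translate([445, 822, 0]) stool();
translate([-425, 157, 0]) stool();
translate([1315, 157, 0]) stool();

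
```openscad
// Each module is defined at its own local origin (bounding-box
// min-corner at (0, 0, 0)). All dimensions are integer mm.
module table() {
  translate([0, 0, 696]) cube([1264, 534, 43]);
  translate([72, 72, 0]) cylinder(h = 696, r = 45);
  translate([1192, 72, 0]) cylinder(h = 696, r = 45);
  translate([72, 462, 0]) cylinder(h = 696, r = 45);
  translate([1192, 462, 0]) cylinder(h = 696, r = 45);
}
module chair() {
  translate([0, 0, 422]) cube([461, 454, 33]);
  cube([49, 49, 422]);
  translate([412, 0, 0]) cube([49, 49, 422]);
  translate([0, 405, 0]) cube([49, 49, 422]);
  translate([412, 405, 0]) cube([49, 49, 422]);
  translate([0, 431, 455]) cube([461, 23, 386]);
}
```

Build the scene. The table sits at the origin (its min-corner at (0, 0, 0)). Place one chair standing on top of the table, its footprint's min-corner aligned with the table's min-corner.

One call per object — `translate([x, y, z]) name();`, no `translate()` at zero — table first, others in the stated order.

table();
translate([0, 0, 739]) chair();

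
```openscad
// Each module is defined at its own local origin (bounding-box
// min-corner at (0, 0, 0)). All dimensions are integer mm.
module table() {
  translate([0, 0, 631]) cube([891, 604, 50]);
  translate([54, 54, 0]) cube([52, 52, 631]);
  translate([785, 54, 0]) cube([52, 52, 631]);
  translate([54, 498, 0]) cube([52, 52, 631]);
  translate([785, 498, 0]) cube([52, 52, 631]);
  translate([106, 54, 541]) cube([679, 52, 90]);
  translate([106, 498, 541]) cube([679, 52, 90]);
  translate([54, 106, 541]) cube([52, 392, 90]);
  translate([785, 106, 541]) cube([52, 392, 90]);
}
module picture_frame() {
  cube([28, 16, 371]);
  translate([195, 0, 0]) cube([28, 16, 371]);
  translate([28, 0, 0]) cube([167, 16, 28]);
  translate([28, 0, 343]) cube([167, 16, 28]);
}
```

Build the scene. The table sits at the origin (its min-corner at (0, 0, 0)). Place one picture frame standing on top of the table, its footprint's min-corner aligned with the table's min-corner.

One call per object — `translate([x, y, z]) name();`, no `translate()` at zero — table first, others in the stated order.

table();
translate([0, 0, 681]) picture_frame();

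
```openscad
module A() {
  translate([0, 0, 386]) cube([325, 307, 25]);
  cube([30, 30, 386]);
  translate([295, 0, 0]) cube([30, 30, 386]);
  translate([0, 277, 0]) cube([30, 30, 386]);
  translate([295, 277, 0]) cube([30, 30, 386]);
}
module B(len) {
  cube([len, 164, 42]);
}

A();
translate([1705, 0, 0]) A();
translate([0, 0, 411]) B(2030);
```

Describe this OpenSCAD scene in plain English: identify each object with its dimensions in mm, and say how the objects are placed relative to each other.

A is a simple wooden stool: a rectangular seat 325 mm (x) by 307 mm (y), 25 mm thick, top face at z = 411 mm, on four square legs, each 30×30 mm in cross-section. The legs rest on z = 0, each flush with a corner of the seat.

B is a rectangular beam 2030 mm long (x), 164 mm deep (y), 42 mm thick (z).

The beam spans the tops of two stools placed 1380 mm apart, resting at z = 411 mm.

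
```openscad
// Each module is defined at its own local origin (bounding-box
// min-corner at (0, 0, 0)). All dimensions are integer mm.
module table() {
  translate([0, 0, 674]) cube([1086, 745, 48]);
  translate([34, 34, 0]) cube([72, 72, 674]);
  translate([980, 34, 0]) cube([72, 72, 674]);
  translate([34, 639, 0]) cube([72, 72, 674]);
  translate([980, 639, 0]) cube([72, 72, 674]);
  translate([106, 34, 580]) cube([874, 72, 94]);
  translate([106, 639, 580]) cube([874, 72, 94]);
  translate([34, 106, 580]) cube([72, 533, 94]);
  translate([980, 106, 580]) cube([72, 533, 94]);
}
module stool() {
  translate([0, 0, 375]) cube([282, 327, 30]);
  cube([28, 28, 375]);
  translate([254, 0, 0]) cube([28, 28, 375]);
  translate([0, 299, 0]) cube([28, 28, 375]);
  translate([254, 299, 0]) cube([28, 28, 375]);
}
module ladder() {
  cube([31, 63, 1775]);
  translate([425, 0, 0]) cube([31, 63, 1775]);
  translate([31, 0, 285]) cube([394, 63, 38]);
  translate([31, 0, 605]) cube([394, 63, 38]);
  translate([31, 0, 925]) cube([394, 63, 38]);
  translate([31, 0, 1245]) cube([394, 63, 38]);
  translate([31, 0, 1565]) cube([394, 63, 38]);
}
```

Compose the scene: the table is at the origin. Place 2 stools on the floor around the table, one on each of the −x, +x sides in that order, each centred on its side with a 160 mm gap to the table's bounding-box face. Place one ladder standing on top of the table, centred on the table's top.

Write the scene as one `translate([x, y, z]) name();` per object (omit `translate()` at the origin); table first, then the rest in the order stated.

table();
translate([-442, 209, 0]) stool();
translate([1246, 209, 0]) stool();
translate([315, 341, 722]) ladder();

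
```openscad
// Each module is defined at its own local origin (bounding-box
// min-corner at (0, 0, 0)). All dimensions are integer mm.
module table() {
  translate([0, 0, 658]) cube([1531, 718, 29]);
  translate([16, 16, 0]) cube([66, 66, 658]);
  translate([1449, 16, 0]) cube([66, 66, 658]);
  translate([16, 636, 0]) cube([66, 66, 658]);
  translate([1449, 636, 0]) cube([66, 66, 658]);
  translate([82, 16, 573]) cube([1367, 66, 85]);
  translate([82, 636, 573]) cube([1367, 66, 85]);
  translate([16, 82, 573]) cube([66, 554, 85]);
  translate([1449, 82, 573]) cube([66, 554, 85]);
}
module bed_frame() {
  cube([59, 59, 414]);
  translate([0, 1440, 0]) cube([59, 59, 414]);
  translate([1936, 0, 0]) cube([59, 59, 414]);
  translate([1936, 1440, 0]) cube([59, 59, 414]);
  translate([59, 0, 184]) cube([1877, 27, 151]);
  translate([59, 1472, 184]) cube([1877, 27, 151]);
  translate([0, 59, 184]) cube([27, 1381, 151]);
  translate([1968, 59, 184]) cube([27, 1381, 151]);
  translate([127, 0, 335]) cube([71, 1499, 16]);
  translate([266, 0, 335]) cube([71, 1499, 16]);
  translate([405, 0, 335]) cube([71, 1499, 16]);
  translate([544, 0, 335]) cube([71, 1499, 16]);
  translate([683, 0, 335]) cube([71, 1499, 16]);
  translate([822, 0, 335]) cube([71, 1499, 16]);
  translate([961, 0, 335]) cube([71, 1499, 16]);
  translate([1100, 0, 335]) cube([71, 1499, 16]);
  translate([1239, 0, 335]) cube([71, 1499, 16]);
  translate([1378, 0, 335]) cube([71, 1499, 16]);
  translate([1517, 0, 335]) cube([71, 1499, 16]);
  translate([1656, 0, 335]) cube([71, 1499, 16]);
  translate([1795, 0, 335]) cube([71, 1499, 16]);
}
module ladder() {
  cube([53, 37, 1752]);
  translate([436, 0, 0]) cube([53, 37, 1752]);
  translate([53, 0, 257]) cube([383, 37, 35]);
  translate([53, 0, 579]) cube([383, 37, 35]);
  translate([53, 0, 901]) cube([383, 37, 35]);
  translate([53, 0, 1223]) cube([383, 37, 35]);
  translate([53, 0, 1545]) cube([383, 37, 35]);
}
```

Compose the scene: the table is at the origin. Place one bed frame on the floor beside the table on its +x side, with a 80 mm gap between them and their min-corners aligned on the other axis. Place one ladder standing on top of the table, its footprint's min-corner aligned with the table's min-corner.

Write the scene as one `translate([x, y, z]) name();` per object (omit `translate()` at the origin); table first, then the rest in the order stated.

table();
translate([1611, 0, 0]) bed_frame();
translate([0, 0, 687]) ladder();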